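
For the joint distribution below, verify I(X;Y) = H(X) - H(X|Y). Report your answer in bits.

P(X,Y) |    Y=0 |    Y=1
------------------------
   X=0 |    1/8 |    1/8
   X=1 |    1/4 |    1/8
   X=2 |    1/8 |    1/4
I(X;Y) = 0.0613 bits

Mutual information has multiple equivalent forms:
- I(X;Y) = H(X) - H(X|Y)
- I(X;Y) = H(Y) - H(Y|X)
- I(X;Y) = H(X) + H(Y) - H(X,Y)

Computing all quantities:
H(X) = 1.5613, H(Y) = 1.0000, H(X,Y) = 2.5000
H(X|Y) = 1.5000, H(Y|X) = 0.9387

Verification:
H(X) - H(X|Y) = 1.5613 - 1.5000 = 0.0613
H(Y) - H(Y|X) = 1.0000 - 0.9387 = 0.0613
H(X) + H(Y) - H(X,Y) = 1.5613 + 1.0000 - 2.5000 = 0.0613

All forms give I(X;Y) = 0.0613 bits. ✓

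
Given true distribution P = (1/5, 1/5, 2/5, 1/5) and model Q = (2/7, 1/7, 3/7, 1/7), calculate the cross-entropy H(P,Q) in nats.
1.3678 nats

Cross-entropy: H(P,Q) = -Σ p(x) log q(x)

Alternatively: H(P,Q) = H(P) + D_KL(P||Q)
H(P) = 1.3322 nats
D_KL(P||Q) = 0.0357 nats

H(P,Q) = 1.3322 + 0.0357 = 1.3678 nats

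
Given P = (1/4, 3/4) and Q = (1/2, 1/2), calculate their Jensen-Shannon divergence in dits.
0.0147 dits

Jensen-Shannon divergence is:
JSD(P||Q) = 0.5 × D_KL(P||M) + 0.5 × D_KL(Q||M)
where M = 0.5 × (P + Q) is the mixture distribution.

M = 0.5 × (1/4, 3/4) + 0.5 × (1/2, 1/2) = (3/8, 5/8)

D_KL(P||M) = 0.0154 dits
D_KL(Q||M) = 0.0140 dits

JSD(P||Q) = 0.5 × 0.0154 + 0.5 × 0.0140 = 0.0147 dits

Unlike KL divergence, JSD is symmetric and bounded: 0 ≤ JSD ≤ log(2).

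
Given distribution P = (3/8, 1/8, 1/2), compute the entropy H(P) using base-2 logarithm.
1.4056 bits

Shannon entropy is H(X) = -Σ p(x) log p(x).

For P = (3/8, 1/8, 1/2):
H = -3/8 × log_2(3/8) -1/8 × log_2(1/8) -1/2 × log_2(1/2)
H = 1.4056 bits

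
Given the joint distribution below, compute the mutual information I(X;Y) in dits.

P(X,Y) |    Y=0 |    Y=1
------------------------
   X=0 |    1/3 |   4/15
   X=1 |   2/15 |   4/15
0.0105 dits

Mutual information: I(X;Y) = H(X) + H(Y) - H(X,Y)

Marginals:
P(X) = (3/5, 2/5), H(X) = 0.2923 dits
P(Y) = (7/15, 8/15), H(Y) = 0.3001 dits

Joint entropy: H(X,Y) = 0.5819 dits

I(X;Y) = 0.2923 + 0.3001 - 0.5819 = 0.0105 dits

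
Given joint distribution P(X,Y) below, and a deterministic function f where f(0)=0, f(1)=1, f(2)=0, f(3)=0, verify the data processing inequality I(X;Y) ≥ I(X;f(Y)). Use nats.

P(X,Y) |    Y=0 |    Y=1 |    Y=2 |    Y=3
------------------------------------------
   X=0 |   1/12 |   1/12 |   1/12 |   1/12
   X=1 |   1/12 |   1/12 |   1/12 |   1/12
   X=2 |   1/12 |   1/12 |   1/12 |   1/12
I(X;Y) = 0.0000, I(X;f(Y)) = 0.0000, inequality holds: 0.0000 ≥ 0.0000

Data Processing Inequality: For any Markov chain X → Y → Z, we have I(X;Y) ≥ I(X;Z).

Here Z = f(Y) is a deterministic function of Y, forming X → Y → Z.

Original I(X;Y) = 0.0000 nats

After applying f:
P(X,Z) where Z=f(Y):
- P(X,Z=0) = P(X,Y=0) + P(X,Y=2) + P(X,Y=3)
- P(X,Z=1) = P(X,Y=1)

I(X;Z) = I(X;f(Y)) = 0.0000 nats

Verification: 0.0000 ≥ 0.0000 ✓

Information cannot be created by processing; the function f can only lose information about X.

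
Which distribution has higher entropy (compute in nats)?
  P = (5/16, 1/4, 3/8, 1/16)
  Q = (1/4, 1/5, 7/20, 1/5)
Q

Computing entropies in nats:
H(P) = 1.2512
H(Q) = 1.3578

Distribution Q has higher entropy.

Intuition: The distribution closer to uniform (more spread out) has higher entropy.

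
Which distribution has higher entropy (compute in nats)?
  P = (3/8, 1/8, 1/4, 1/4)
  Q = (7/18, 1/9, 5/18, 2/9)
P

Computing entropies in nats:
H(P) = 1.3209
H(Q) = 1.3015

Distribution P has higher entropy.

Intuition: The distribution closer to uniform (more spread out) has higher entropy.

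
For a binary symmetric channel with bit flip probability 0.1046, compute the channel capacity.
0.5166 bits

For a binary symmetric channel (BSC) with error probability p:
Capacity C = 1 - H(p) bits per symbol

where H(p) = -p log₂(p) - (1-p) log₂(1-p) is the binary entropy function.

H(0.1046) = 0.4834 bits
C = 1 - 0.4834 = 0.5166 bits per symbol

This means we can reliably transmit up to 0.5166 bits of information per channel use.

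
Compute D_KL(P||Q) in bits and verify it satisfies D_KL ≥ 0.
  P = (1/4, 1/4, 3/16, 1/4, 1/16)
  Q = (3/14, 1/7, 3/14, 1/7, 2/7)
0.2861 bits

KL divergence satisfies the Gibbs inequality: D_KL(P||Q) ≥ 0 for all distributions P, Q.

D_KL(P||Q) = Σ p(x) log(p(x)/q(x))
Term by term:
  x=0: 1/4 × log_2[(1/4)/(3/14)] = 0.0556
  x=1: 1/4 × log_2[(1/4)/(1/7)] = 0.2018
  x=2: 3/16 × log_2[(3/16)/(3/14)] = -0.0361
  x=3: 1/4 × log_2[(1/4)/(1/7)] = 0.2018
  x=4: 1/16 × log_2[(1/16)/(2/7)] = -0.1370
D_KL(P||Q) = 0.2861 bits

D_KL(P||Q) = 0.2861 ≥ 0 ✓

This non-negativity is a fundamental property: relative entropy cannot be negative because it measures how different Q is from P.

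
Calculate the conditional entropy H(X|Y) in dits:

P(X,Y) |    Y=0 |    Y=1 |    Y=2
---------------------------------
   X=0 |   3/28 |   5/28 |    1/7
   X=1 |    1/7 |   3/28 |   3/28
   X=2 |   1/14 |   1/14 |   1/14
0.4559 dits

Using the chain rule: H(X|Y) = H(X,Y) - H(Y)

First, compute H(X,Y) = 0.9325 dits

Marginal P(Y) = (9/28, 5/14, 9/28)
H(Y) = 0.4766 dits

H(X|Y) = H(X,Y) - H(Y) = 0.9325 - 0.4766 = 0.4559 dits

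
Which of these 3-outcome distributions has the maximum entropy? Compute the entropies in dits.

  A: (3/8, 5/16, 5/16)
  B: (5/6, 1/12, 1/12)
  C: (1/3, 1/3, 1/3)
C

For a discrete distribution over n outcomes, entropy is maximized by the uniform distribution.

Computing entropies:
H(A) = 0.4755 dits
H(B) = 0.2458 dits
H(C) = 0.4771 dits

The uniform distribution (where all probabilities equal 1/3) achieves the maximum entropy of log_10(3) = 0.4771 dits.

Distribution C has the highest entropy.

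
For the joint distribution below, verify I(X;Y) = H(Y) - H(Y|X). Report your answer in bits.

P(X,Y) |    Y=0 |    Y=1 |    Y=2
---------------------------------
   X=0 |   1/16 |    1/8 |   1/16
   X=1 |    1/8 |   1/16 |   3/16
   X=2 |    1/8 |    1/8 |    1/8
I(X;Y) = 0.0629 bits

Mutual information has multiple equivalent forms:
- I(X;Y) = H(X) - H(X|Y)
- I(X;Y) = H(Y) - H(Y|X)
- I(X;Y) = H(X) + H(Y) - H(X,Y)

Computing all quantities:
H(X) = 1.5613, H(Y) = 1.5794, H(X,Y) = 3.0778
H(X|Y) = 1.4984, H(Y|X) = 1.5165

Verification:
H(X) - H(X|Y) = 1.5613 - 1.4984 = 0.0629
H(Y) - H(Y|X) = 1.5794 - 1.5165 = 0.0629
H(X) + H(Y) - H(X,Y) = 1.5613 + 1.5794 - 3.0778 = 0.0629

All forms give I(X;Y) = 0.0629 bits. ✓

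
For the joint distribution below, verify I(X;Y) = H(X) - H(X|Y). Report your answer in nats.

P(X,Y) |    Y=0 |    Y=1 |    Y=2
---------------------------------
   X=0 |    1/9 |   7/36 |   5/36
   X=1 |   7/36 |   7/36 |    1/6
I(X;Y) = 0.0066 nats

Mutual information has multiple equivalent forms:
- I(X;Y) = H(X) - H(X|Y)
- I(X;Y) = H(Y) - H(Y|X)
- I(X;Y) = H(X) + H(Y) - H(X,Y)

Computing all quantities:
H(X) = 0.6870, H(Y) = 1.0918, H(X,Y) = 1.7722
H(X|Y) = 0.6804, H(Y|X) = 1.0853

Verification:
H(X) - H(X|Y) = 0.6870 - 0.6804 = 0.0066
H(Y) - H(Y|X) = 1.0918 - 1.0853 = 0.0066
H(X) + H(Y) - H(X,Y) = 0.6870 + 1.0918 - 1.7722 = 0.0066

All forms give I(X;Y) = 0.0066 nats. ✓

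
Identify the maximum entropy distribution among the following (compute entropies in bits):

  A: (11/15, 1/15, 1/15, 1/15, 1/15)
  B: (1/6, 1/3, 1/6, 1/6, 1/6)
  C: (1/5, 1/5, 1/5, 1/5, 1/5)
C

For a discrete distribution over n outcomes, entropy is maximized by the uniform distribution.

Computing entropies:
H(A) = 1.3700 bits
H(B) = 2.2516 bits
H(C) = 2.3219 bits

The uniform distribution (where all probabilities equal 1/5) achieves the maximum entropy of log_2(5) = 2.3219 bits.

Distribution C has the highest entropy.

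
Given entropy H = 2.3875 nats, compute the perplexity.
10.8862

Perplexity is e^H (or exp(H) for natural log).

H = 2.3875 nats
Perplexity = e^2.3875 = 10.8862

Interpretation: The model's uncertainty is equivalent to choosing uniformly among 10.9 options.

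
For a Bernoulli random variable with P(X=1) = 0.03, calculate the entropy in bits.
0.1944 bits

The binary entropy function is:
H(p) = -p log(p) - (1-p) log(1-p)

H(0.03) = -0.03 × log_2(0.03) - 0.97 × log_2(0.97)
H(0.03) = 0.1944 bits

Note: Binary entropy is maximized at p=0.5 (H=1 bit) and minimized at p=0 or p=1 (H=0).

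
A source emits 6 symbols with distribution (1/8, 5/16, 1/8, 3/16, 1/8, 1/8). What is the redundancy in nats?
0.0747 nats

Redundancy measures how far a source is from maximum entropy:
R = H_max - H(X)

Maximum entropy for 6 symbols: H_max = log_e(6) = 1.7918 nats
Actual entropy: H(X) = 1.7171 nats
Redundancy: R = 1.7918 - 1.7171 = 0.0747 nats

This redundancy represents potential for compression: the source could be compressed by 0.0747 nats per symbol.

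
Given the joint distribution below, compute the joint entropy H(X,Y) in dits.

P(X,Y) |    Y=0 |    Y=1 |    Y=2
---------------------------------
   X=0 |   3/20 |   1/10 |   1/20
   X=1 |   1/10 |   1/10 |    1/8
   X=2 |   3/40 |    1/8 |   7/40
0.9312 dits

Joint entropy is H(X,Y) = -Σ_{x,y} p(x,y) log p(x,y).

Summing over all non-zero entries:
H(X,Y) = -[3/20·log_10(3/20) + 1/10·log_10(1/10) + 1/20·log_10(1/20) + 1/10·log_10(1/10) + 1/10·log_10(1/10) + 1/8·log_10(1/8) + 3/40·log_10(3/40) + 1/8·log_10(1/8) + 7/40·log_10(7/40)]
H(X,Y) = 0.9312 dits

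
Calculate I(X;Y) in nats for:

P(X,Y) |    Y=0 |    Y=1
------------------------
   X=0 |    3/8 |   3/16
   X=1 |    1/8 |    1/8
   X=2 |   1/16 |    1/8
0.0346 nats

Mutual information: I(X;Y) = H(X) + H(Y) - H(X,Y)

Marginals:
P(X) = (9/16, 1/4, 3/16), H(X) = 0.9841 nats
P(Y) = (9/16, 7/16), H(Y) = 0.6853 nats

Joint entropy: H(X,Y) = 1.6348 nats

I(X;Y) = 0.9841 + 0.6853 - 1.6348 = 0.0346 nats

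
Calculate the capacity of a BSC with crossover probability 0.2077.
0.2629 bits

For a binary symmetric channel (BSC) with error probability p:
Capacity C = 1 - H(p) bits per symbol

where H(p) = -p log₂(p) - (1-p) log₂(1-p) is the binary entropy function.

H(0.2077) = 0.7371 bits
C = 1 - 0.7371 = 0.2629 bits per symbol

This means we can reliably transmit up to 0.2629 bits of information per channel use.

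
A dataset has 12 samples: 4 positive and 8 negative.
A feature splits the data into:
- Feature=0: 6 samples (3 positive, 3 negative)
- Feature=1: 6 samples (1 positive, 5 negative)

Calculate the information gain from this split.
0.0933 bits

Information Gain = H(Y) - H(Y|Feature)

Before split:
P(positive) = 4/12 = 0.3333
H(Y) = 0.9183 bits

After split:
Feature=0: H = 1.0000 bits (weight = 6/12)
Feature=1: H = 0.6500 bits (weight = 6/12)
H(Y|Feature) = (6/12)×1.0000 + (6/12)×0.6500 = 0.8250 bits

Information Gain = 0.9183 - 0.8250 = 0.0933 bits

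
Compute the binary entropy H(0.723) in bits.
0.8513 bits

The binary entropy function is:
H(p) = -p log(p) - (1-p) log(1-p)

H(0.723) = -0.723 × log_2(0.723) - 0.277 × log_2(0.277)
H(0.723) = 0.8513 bits

Note: Binary entropy is maximized at p=0.5 (H=1 bit) and minimized at p=0 or p=1 (H=0).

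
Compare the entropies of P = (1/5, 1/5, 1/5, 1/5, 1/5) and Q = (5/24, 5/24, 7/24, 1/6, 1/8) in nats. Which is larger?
P

Computing entropies in nats:
H(P) = 1.6094
H(Q) = 1.5715

Distribution P has higher entropy.

Intuition: The distribution closer to uniform (more spread out) has higher entropy.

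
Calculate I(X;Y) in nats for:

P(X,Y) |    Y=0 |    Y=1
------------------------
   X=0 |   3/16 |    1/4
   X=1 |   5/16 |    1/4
0.0080 nats

Mutual information: I(X;Y) = H(X) + H(Y) - H(X,Y)

Marginals:
P(X) = (7/16, 9/16), H(X) = 0.6853 nats
P(Y) = (1/2, 1/2), H(Y) = 0.6931 nats

Joint entropy: H(X,Y) = 1.3705 nats

I(X;Y) = 0.6853 + 0.6931 - 1.3705 = 0.0080 nats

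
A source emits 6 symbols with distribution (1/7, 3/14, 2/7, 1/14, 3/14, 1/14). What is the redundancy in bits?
0.1712 bits

Redundancy measures how far a source is from maximum entropy:
R = H_max - H(X)

Maximum entropy for 6 symbols: H_max = log_2(6) = 2.5850 bits
Actual entropy: H(X) = 2.4138 bits
Redundancy: R = 2.5850 - 2.4138 = 0.1712 bits

This redundancy represents potential for compression: the source could be compressed by 0.1712 bits per symbol.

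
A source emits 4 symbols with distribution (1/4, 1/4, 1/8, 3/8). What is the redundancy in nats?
0.0654 nats

Redundancy measures how far a source is from maximum entropy:
R = H_max - H(X)

Maximum entropy for 4 symbols: H_max = log_e(4) = 1.3863 nats
Actual entropy: H(X) = 1.3209 nats
Redundancy: R = 1.3863 - 1.3209 = 0.0654 nats

This redundancy represents potential for compression: the source could be compressed by 0.0654 nats per symbol.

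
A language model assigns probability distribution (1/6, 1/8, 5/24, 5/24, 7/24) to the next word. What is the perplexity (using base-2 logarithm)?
4.8140

Perplexity is 2^H (or exp(H) for natural log).

First, H = -Σ p log p = 2.2672 bits
Perplexity = 2^2.2672 = 4.8140

Interpretation: The model's uncertainty is equivalent to choosing uniformly among 4.8 options.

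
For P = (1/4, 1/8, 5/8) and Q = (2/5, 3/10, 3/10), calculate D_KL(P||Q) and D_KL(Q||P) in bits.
D_KL(P||Q) = 0.3344, D_KL(Q||P) = 0.3325

KL divergence is not symmetric: D_KL(P||Q) ≠ D_KL(Q||P) in general.

D_KL(P||Q) = 0.3344 bits
D_KL(Q||P) = 0.3325 bits

No, they are not equal!

This asymmetry is why KL divergence is not a true distance metric.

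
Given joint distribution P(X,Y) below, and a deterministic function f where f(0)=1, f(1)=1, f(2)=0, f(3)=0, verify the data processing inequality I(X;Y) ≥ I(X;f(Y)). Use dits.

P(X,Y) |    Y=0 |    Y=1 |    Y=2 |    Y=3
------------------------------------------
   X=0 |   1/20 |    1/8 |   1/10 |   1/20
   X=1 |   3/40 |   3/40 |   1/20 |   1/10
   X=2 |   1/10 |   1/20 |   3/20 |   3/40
I(X;Y) = 0.0243, I(X;f(Y)) = 0.0032, inequality holds: 0.0243 ≥ 0.0032

Data Processing Inequality: For any Markov chain X → Y → Z, we have I(X;Y) ≥ I(X;Z).

Here Z = f(Y) is a deterministic function of Y, forming X → Y → Z.

Original I(X;Y) = 0.0243 dits

After applying f:
P(X,Z) where Z=f(Y):
- P(X,Z=0) = P(X,Y=2) + P(X,Y=3)
- P(X,Z=1) = P(X,Y=0) + P(X,Y=1)

I(X;Z) = I(X;f(Y)) = 0.0032 dits

Verification: 0.0243 ≥ 0.0032 ✓

Information cannot be created by processing; the function f can only lose information about X.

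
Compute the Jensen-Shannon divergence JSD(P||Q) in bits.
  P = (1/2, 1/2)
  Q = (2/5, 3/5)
0.0073 bits

Jensen-Shannon divergence is:
JSD(P||Q) = 0.5 × D_KL(P||M) + 0.5 × D_KL(Q||M)
where M = 0.5 × (P + Q) is the mixture distribution.

M = 0.5 × (1/2, 1/2) + 0.5 × (2/5, 3/5) = (9/20, 11/20)

D_KL(P||M) = 0.0072 bits
D_KL(Q||M) = 0.0073 bits

JSD(P||Q) = 0.5 × 0.0072 + 0.5 × 0.0073 = 0.0073 bits

Unlike KL divergence, JSD is symmetric and bounded: 0 ≤ JSD ≤ log(2).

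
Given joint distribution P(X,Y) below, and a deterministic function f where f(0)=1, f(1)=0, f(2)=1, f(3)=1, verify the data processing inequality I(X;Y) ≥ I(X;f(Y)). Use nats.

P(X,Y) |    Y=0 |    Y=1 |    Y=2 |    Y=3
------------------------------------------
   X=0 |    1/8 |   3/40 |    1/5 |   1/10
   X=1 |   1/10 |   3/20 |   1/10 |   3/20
I(X;Y) = 0.0362, I(X;f(Y)) = 0.0164, inequality holds: 0.0362 ≥ 0.0164

Data Processing Inequality: For any Markov chain X → Y → Z, we have I(X;Y) ≥ I(X;Z).

Here Z = f(Y) is a deterministic function of Y, forming X → Y → Z.

Original I(X;Y) = 0.0362 nats

After applying f:
P(X,Z) where Z=f(Y):
- P(X,Z=0) = P(X,Y=1)
- P(X,Z=1) = P(X,Y=0) + P(X,Y=2) + P(X,Y=3)

I(X;Z) = I(X;f(Y)) = 0.0164 nats

Verification: 0.0362 ≥ 0.0164 ✓

Information cannot be created by processing; the function f can only lose information about X.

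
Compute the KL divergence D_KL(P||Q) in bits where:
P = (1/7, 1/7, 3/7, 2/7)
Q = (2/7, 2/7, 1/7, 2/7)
0.3936 bits

KL divergence: D_KL(P||Q) = Σ p(x) log(p(x)/q(x))

Computing term by term:
  x=0: 1/7 × log_2[(1/7)/(2/7)] = 1/7 × -1.0000 = -0.1429
  x=1: 1/7 × log_2[(1/7)/(2/7)] = 1/7 × -1.0000 = -0.1429
  x=2: 3/7 × log_2[(3/7)/(1/7)] = 3/7 × 1.5850 = 0.6793
  x=3: 2/7 × log_2[(2/7)/(2/7)] = 2/7 × 0.0000 = 0.0000

D_KL(P||Q) = 0.3936 bits

Note: KL divergence is always non-negative and equals 0 iff P = Q.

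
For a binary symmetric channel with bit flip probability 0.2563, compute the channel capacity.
0.1789 bits

For a binary symmetric channel (BSC) with error probability p:
Capacity C = 1 - H(p) bits per symbol

where H(p) = -p log₂(p) - (1-p) log₂(1-p) is the binary entropy function.

H(0.2563) = 0.8211 bits
C = 1 - 0.8211 = 0.1789 bits per symbol

This means we can reliably transmit up to 0.1789 bits of information per channel use.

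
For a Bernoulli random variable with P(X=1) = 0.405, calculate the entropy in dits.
0.2931 dits

The binary entropy function is:
H(p) = -p log(p) - (1-p) log(1-p)

H(0.405) = -0.405 × log_10(0.405) - 0.595 × log_10(0.595)
H(0.405) = 0.2931 dits

Note: Binary entropy is maximized at p=0.5 (H=1 bit) and minimized at p=0 or p=1 (H=0).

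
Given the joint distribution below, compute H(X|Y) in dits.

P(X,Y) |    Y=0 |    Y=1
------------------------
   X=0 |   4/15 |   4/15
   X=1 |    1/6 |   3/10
0.2955 dits

Using the chain rule: H(X|Y) = H(X,Y) - H(Y)

First, compute H(X,Y) = 0.5927 dits

Marginal P(Y) = (13/30, 17/30)
H(Y) = 0.2972 dits

H(X|Y) = H(X,Y) - H(Y) = 0.5927 - 0.2972 = 0.2955 dits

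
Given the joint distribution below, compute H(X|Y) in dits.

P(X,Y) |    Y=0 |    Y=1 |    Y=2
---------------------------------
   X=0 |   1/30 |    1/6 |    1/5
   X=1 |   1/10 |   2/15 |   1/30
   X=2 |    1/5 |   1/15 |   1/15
0.4056 dits

Using the chain rule: H(X|Y) = H(X,Y) - H(Y)

First, compute H(X,Y) = 0.8812 dits

Marginal P(Y) = (1/3, 11/30, 3/10)
H(Y) = 0.4757 dits

H(X|Y) = H(X,Y) - H(Y) = 0.8812 - 0.4757 = 0.4056 dits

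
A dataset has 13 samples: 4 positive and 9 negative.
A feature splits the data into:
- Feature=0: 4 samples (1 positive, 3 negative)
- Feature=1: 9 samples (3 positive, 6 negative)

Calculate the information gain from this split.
0.0051 bits

Information Gain = H(Y) - H(Y|Feature)

Before split:
P(positive) = 4/13 = 0.3077
H(Y) = 0.8905 bits

After split:
Feature=0: H = 0.8113 bits (weight = 4/13)
Feature=1: H = 0.9183 bits (weight = 9/13)
H(Y|Feature) = (4/13)×0.8113 + (9/13)×0.9183 = 0.8854 bits

Information Gain = 0.8905 - 0.8854 = 0.0051 bits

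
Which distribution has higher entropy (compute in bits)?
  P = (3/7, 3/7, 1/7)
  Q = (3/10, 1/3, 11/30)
Q

Computing entropies in bits:
H(P) = 1.4488
H(Q) = 1.5801

Distribution Q has higher entropy.

Intuition: The distribution closer to uniform (more spread out) has higher entropy.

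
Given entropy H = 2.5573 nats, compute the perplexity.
12.9009

Perplexity is e^H (or exp(H) for natural log).

H = 2.5573 nats
Perplexity = e^2.5573 = 12.9009

Interpretation: The model's uncertainty is equivalent to choosing uniformly among 12.9 options.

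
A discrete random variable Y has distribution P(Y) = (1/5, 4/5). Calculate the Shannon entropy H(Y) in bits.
0.7219 bits

Shannon entropy is H(X) = -Σ p(x) log p(x).

For P = (1/5, 4/5):
H = -1/5 × log_2(1/5) -4/5 × log_2(4/5)
H = 0.7219 bits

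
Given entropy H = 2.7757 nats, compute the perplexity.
16.0499

Perplexity is e^H (or exp(H) for natural log).

H = 2.7757 nats
Perplexity = e^2.7757 = 16.0499

Interpretation: The model's uncertainty is equivalent to choosing uniformly among 16.0 options.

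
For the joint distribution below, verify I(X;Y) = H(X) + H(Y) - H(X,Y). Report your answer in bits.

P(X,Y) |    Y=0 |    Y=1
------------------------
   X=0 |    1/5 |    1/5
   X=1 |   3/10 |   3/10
I(X;Y) = 0.0000 bits

Mutual information has multiple equivalent forms:
- I(X;Y) = H(X) - H(X|Y)
- I(X;Y) = H(Y) - H(Y|X)
- I(X;Y) = H(X) + H(Y) - H(X,Y)

Computing all quantities:
H(X) = 0.9710, H(Y) = 1.0000, H(X,Y) = 1.9710
H(X|Y) = 0.9710, H(Y|X) = 1.0000

Verification:
H(X) - H(X|Y) = 0.9710 - 0.9710 = 0.0000
H(Y) - H(Y|X) = 1.0000 - 1.0000 = 0.0000
H(X) + H(Y) - H(X,Y) = 0.9710 + 1.0000 - 1.9710 = 0.0000

All forms give I(X;Y) = 0.0000 bits. ✓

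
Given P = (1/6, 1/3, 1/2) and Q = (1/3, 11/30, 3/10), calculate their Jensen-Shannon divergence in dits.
0.0118 dits

Jensen-Shannon divergence is:
JSD(P||Q) = 0.5 × D_KL(P||M) + 0.5 × D_KL(Q||M)
where M = 0.5 × (P + Q) is the mixture distribution.

M = 0.5 × (1/6, 1/3, 1/2) + 0.5 × (1/3, 11/30, 3/10) = (1/4, 7/20, 2/5)

D_KL(P||M) = 0.0120 dits
D_KL(Q||M) = 0.0116 dits

JSD(P||Q) = 0.5 × 0.0120 + 0.5 × 0.0116 = 0.0118 dits

Unlike KL divergence, JSD is symmetric and bounded: 0 ≤ JSD ≤ log(2).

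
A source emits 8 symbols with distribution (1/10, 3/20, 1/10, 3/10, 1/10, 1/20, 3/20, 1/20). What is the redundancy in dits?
0.0690 dits

Redundancy measures how far a source is from maximum entropy:
R = H_max - H(X)

Maximum entropy for 8 symbols: H_max = log_10(8) = 0.9031 dits
Actual entropy: H(X) = 0.8341 dits
Redundancy: R = 0.9031 - 0.8341 = 0.0690 dits

This redundancy represents potential for compression: the source could be compressed by 0.0690 dits per symbol.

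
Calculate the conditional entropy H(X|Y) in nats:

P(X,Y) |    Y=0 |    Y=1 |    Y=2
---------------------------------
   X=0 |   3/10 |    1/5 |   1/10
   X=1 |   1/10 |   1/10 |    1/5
0.6068 nats

Using the chain rule: H(X|Y) = H(X,Y) - H(Y)

First, compute H(X,Y) = 1.6957 nats

Marginal P(Y) = (2/5, 3/10, 3/10)
H(Y) = 1.0889 nats

H(X|Y) = H(X,Y) - H(Y) = 1.6957 - 1.0889 = 0.6068 nats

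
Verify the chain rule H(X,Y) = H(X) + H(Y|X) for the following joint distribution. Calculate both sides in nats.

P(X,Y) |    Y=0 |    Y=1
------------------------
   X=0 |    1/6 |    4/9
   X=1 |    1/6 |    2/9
H(X,Y) = 1.2919, H(X) = 0.6682, H(Y|X) = 0.6237 (all in nats)

Chain rule: H(X,Y) = H(X) + H(Y|X)

Left side — joint entropy directly:
H(X,Y) = -Σ p(x,y) log p(x,y) = 1.2919 nats

Right side — compute H(Y|X) from the conditional distributions:
P(X) = (11/18, 7/18), so H(X) = 0.6682 nats
H(Y|X) = Σ_x P(X=x) · H(Y|X=x):
  P(Y|X=0) = (3/11, 8/11), H(Y|X=0) = 0.5860, weight P(X=0) = 11/18
  P(Y|X=1) = (3/7, 4/7), H(Y|X=1) = 0.6829, weight P(X=1) = 7/18
H(Y|X) = 0.6237 nats

H(X) + H(Y|X) = 0.6682 + 0.6237 = 1.2919 nats

Both sides equal 1.2919 nats. ✓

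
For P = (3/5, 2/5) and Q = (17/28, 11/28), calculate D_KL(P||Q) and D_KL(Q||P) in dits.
D_KL(P||Q) = 0.0000, D_KL(Q||P) = 0.0000

KL divergence is not symmetric: D_KL(P||Q) ≠ D_KL(Q||P) in general.

D_KL(P||Q) = 0.0000 dits
D_KL(Q||P) = 0.0000 dits

In this case they happen to be equal (to 4 decimal places).

This asymmetry is why KL divergence is not a true distance metric.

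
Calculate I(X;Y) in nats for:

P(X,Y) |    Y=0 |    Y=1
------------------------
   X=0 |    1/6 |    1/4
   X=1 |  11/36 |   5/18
0.0075 nats

Mutual information: I(X;Y) = H(X) + H(Y) - H(X,Y)

Marginals:
P(X) = (5/12, 7/12), H(X) = 0.6792 nats
P(Y) = (17/36, 19/36), H(Y) = 0.6916 nats

Joint entropy: H(X,Y) = 1.3633 nats

I(X;Y) = 0.6792 + 0.6916 - 1.3633 = 0.0075 nats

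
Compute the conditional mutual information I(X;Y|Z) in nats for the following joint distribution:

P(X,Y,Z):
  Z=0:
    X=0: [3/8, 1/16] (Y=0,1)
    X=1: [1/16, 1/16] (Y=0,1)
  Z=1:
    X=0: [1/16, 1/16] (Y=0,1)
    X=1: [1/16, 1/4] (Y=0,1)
0.0506 nats

Conditional mutual information: I(X;Y|Z) = H(X|Z) + H(Y|Z) - H(X,Y|Z)

H(Z) = 0.6853
H(X,Z) = 1.2450 → H(X|Z) = 0.5597
H(Y,Z) = 1.2450 → H(Y|Z) = 0.5597
H(X,Y,Z) = 1.7541 → H(X,Y|Z) = 1.0688

I(X;Y|Z) = 0.5597 + 0.5597 - 1.0688 = 0.0506 nats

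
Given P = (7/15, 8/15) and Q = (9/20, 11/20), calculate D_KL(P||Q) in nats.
0.0006 nats

KL divergence: D_KL(P||Q) = Σ p(x) log(p(x)/q(x))

Computing term by term:
  x=0: 7/15 × log_e[(7/15)/(9/20)] = 7/15 × 0.0364 = 0.0170
  x=1: 8/15 × log_e[(8/15)/(11/20)] = 8/15 × -0.0308 = -0.0164

D_KL(P||Q) = 0.0006 nats

Note: KL divergence is always non-negative and equals 0 iff P = Q.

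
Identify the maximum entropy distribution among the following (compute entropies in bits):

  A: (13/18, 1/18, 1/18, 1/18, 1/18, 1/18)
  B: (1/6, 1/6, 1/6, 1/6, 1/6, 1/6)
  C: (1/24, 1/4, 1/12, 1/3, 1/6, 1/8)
B

For a discrete distribution over n outcomes, entropy is maximized by the uniform distribution.

Computing entropies:
H(A) = 1.4974 bits
H(B) = 2.5850 bits
H(C) = 2.3239 bits

The uniform distribution (where all probabilities equal 1/6) achieves the maximum entropy of log_2(6) = 2.5850 bits.

Distribution B has the highest entropy.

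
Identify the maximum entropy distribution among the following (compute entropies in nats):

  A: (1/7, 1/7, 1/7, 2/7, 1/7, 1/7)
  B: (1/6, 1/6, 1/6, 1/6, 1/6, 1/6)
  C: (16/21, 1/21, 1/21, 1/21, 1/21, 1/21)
B

For a discrete distribution over n outcomes, entropy is maximized by the uniform distribution.

Computing entropies:
H(A) = 1.7479 nats
H(B) = 1.7918 nats
H(C) = 0.9321 nats

The uniform distribution (where all probabilities equal 1/6) achieves the maximum entropy of log_e(6) = 1.7918 nats.

Distribution B has the highest entropy.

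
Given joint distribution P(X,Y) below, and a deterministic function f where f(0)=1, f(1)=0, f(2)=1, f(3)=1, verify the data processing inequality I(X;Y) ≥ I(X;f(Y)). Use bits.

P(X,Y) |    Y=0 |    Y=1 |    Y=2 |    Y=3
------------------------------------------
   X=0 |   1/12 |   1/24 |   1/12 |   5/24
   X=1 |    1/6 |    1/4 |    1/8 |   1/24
I(X;Y) = 0.2129, I(X;f(Y)) = 0.1007, inequality holds: 0.2129 ≥ 0.1007

Data Processing Inequality: For any Markov chain X → Y → Z, we have I(X;Y) ≥ I(X;Z).

Here Z = f(Y) is a deterministic function of Y, forming X → Y → Z.

Original I(X;Y) = 0.2129 bits

After applying f:
P(X,Z) where Z=f(Y):
- P(X,Z=0) = P(X,Y=1)
- P(X,Z=1) = P(X,Y=0) + P(X,Y=2) + P(X,Y=3)

I(X;Z) = I(X;f(Y)) = 0.1007 bits

Verification: 0.2129 ≥ 0.1007 ✓

Information cannot be created by processing; the function f can only lose information about X.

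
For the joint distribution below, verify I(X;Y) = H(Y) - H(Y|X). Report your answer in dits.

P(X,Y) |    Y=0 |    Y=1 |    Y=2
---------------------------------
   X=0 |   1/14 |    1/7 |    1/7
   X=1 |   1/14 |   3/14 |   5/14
I(X;Y) = 0.0057 dits

Mutual information has multiple equivalent forms:
- I(X;Y) = H(X) - H(X|Y)
- I(X;Y) = H(Y) - H(Y|X)
- I(X;Y) = H(X) + H(Y) - H(X,Y)

Computing all quantities:
H(X) = 0.2831, H(Y) = 0.4309, H(X,Y) = 0.7082
H(X|Y) = 0.2773, H(Y|X) = 0.4252

Verification:
H(X) - H(X|Y) = 0.2831 - 0.2773 = 0.0057
H(Y) - H(Y|X) = 0.4309 - 0.4252 = 0.0057
H(X) + H(Y) - H(X,Y) = 0.2831 + 0.4309 - 0.7082 = 0.0057

All forms give I(X;Y) = 0.0057 dits. ✓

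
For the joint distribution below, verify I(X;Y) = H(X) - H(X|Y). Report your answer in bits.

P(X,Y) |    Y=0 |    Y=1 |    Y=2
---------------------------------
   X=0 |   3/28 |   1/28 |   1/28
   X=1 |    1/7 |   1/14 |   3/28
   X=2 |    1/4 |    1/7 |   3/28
I(X;Y) = 0.0169 bits

Mutual information has multiple equivalent forms:
- I(X;Y) = H(X) - H(X|Y)
- I(X;Y) = H(Y) - H(Y|X)
- I(X;Y) = H(X) + H(Y) - H(X,Y)

Computing all quantities:
H(X) = 1.4701, H(Y) = 1.5000, H(X,Y) = 2.9532
H(X|Y) = 1.4532, H(Y|X) = 1.4831

Verification:
H(X) - H(X|Y) = 1.4701 - 1.4532 = 0.0169
H(Y) - H(Y|X) = 1.5000 - 1.4831 = 0.0169
H(X) + H(Y) - H(X,Y) = 1.4701 + 1.5000 - 2.9532 = 0.0169

All forms give I(X;Y) = 0.0169 bits. ✓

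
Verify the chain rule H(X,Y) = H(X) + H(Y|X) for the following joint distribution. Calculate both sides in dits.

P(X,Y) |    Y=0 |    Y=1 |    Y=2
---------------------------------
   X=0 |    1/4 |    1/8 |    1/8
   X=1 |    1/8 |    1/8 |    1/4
H(X,Y) = 0.7526, H(X) = 0.3010, H(Y|X) = 0.4515 (all in dits)

Chain rule: H(X,Y) = H(X) + H(Y|X)

Left side — joint entropy directly:
H(X,Y) = -Σ p(x,y) log p(x,y) = 0.7526 dits

Right side — compute H(Y|X) from the conditional distributions:
P(X) = (1/2, 1/2), so H(X) = 0.3010 dits
H(Y|X) = Σ_x P(X=x) · H(Y|X=x):
  P(Y|X=0) = (1/2, 1/4, 1/4), H(Y|X=0) = 0.4515, weight P(X=0) = 1/2
  P(Y|X=1) = (1/4, 1/4, 1/2), H(Y|X=1) = 0.4515, weight P(X=1) = 1/2
H(Y|X) = 0.4515 dits

H(X) + H(Y|X) = 0.3010 + 0.4515 = 0.7526 dits

Both sides equal 0.7526 dits. ✓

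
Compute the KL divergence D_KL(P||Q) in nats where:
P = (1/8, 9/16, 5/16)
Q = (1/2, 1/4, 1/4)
0.3526 nats

KL divergence: D_KL(P||Q) = Σ p(x) log(p(x)/q(x))

Computing term by term:
  x=0: 1/8 × log_e[(1/8)/(1/2)] = 1/8 × -1.3863 = -0.1733
  x=1: 9/16 × log_e[(9/16)/(1/4)] = 9/16 × 0.8109 = 0.4561
  x=2: 5/16 × log_e[(5/16)/(1/4)] = 5/16 × 0.2231 = 0.0697

D_KL(P||Q) = 0.3526 nats

Note: KL divergence is always non-negative and equals 0 iff P = Q.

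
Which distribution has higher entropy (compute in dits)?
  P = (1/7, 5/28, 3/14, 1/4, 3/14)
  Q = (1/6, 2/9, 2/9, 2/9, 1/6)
Q

Computing entropies in dits:
H(P) = 0.6916
H(Q) = 0.6949

Distribution Q has higher entropy.

Intuition: The distribution closer to uniform (more spread out) has higher entropy.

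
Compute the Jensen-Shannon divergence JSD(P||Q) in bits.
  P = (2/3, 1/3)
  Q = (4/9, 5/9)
0.0364 bits

Jensen-Shannon divergence is:
JSD(P||Q) = 0.5 × D_KL(P||M) + 0.5 × D_KL(Q||M)
where M = 0.5 × (P + Q) is the mixture distribution.

M = 0.5 × (2/3, 1/3) + 0.5 × (4/9, 5/9) = (5/9, 4/9)

D_KL(P||M) = 0.0370 bits
D_KL(Q||M) = 0.0358 bits

JSD(P||Q) = 0.5 × 0.0370 + 0.5 × 0.0358 = 0.0364 bits

Unlike KL divergence, JSD is symmetric and bounded: 0 ≤ JSD ≤ log(2).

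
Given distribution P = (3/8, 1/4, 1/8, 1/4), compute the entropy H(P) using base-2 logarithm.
1.9056 bits

Shannon entropy is H(X) = -Σ p(x) log p(x).

For P = (3/8, 1/4, 1/8, 1/4):
H = -3/8 × log_2(3/8) -1/4 × log_2(1/4) -1/8 × log_2(1/8) -1/4 × log_2(1/4)
H = 1.9056 bits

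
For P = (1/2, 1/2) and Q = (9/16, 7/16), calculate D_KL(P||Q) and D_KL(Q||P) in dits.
D_KL(P||Q) = 0.0034, D_KL(Q||P) = 0.0034

KL divergence is not symmetric: D_KL(P||Q) ≠ D_KL(Q||P) in general.

D_KL(P||Q) = 0.0034 dits
D_KL(Q||P) = 0.0034 dits

In this case they happen to be equal (to 4 decimal places).

This asymmetry is why KL divergence is not a true distance metric.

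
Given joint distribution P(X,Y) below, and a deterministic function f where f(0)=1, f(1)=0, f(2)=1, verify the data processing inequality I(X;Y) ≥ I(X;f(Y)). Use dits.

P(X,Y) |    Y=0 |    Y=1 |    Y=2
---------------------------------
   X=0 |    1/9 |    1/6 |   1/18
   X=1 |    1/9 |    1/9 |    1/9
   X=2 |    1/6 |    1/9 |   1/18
I(X;Y) = 0.0123, I(X;f(Y)) = 0.0056, inequality holds: 0.0123 ≥ 0.0056

Data Processing Inequality: For any Markov chain X → Y → Z, we have I(X;Y) ≥ I(X;Z).

Here Z = f(Y) is a deterministic function of Y, forming X → Y → Z.

Original I(X;Y) = 0.0123 dits

After applying f:
P(X,Z) where Z=f(Y):
- P(X,Z=0) = P(X,Y=1)
- P(X,Z=1) = P(X,Y=0) + P(X,Y=2)

I(X;Z) = I(X;f(Y)) = 0.0056 dits

Verification: 0.0123 ≥ 0.0056 ✓

Information cannot be created by processing; the function f can only lose information about X.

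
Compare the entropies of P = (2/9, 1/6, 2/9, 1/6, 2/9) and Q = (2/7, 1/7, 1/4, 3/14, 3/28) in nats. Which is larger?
P

Computing entropies in nats:
H(P) = 1.6000
H(Q) = 1.5519

Distribution P has higher entropy.

Intuition: The distribution closer to uniform (more spread out) has higher entropy.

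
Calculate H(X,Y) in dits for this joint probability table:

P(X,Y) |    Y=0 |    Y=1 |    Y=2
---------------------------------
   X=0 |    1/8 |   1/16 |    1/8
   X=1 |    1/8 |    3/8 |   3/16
0.7100 dits

Joint entropy is H(X,Y) = -Σ_{x,y} p(x,y) log p(x,y).

Summing over all non-zero entries:
H(X,Y) = -[1/8·log_10(1/8) + 1/16·log_10(1/16) + 1/8·log_10(1/8) + 1/8·log_10(1/8) + 3/8·log_10(3/8) + 3/16·log_10(3/16)]
H(X,Y) = 0.7100 dits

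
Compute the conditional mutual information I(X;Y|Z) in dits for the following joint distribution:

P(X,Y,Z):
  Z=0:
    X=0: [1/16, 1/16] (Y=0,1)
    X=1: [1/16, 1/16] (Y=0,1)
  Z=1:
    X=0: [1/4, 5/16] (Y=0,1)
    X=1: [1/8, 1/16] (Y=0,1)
0.0061 dits

Conditional mutual information: I(X;Y|Z) = H(X|Z) + H(Y|Z) - H(X,Y|Z)

H(Z) = 0.2442
H(X,Z) = 0.5026 → H(X|Z) = 0.2584
H(Y,Z) = 0.5452 → H(Y|Z) = 0.3010
H(X,Y,Z) = 0.7975 → H(X,Y|Z) = 0.5533

I(X;Y|Z) = 0.2584 + 0.3010 - 0.5533 = 0.0061 dits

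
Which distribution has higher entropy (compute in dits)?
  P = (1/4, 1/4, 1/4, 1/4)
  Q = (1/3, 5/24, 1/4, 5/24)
P

Computing entropies in dits:
H(P) = 0.6021
H(Q) = 0.5934

Distribution P has higher entropy.

Intuition: The distribution closer to uniform (more spread out) has higher entropy.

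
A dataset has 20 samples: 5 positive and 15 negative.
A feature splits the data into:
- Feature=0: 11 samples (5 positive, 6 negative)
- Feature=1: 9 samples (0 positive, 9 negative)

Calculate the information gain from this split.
0.2646 bits

Information Gain = H(Y) - H(Y|Feature)

Before split:
P(positive) = 5/20 = 0.2500
H(Y) = 0.8113 bits

After split:
Feature=0: H = 0.9940 bits (weight = 11/20)
Feature=1: H = 0.0000 bits (weight = 9/20)
H(Y|Feature) = (11/20)×0.9940 + (9/20)×0.0000 = 0.5467 bits

Information Gain = 0.8113 - 0.5467 = 0.2646 bits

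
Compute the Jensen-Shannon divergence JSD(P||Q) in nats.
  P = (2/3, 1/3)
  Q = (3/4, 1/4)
0.0042 nats

Jensen-Shannon divergence is:
JSD(P||Q) = 0.5 × D_KL(P||M) + 0.5 × D_KL(Q||M)
where M = 0.5 × (P + Q) is the mixture distribution.

M = 0.5 × (2/3, 1/3) + 0.5 × (3/4, 1/4) = (17/24, 7/24)

D_KL(P||M) = 0.0041 nats
D_KL(Q||M) = 0.0043 nats

JSD(P||Q) = 0.5 × 0.0041 + 0.5 × 0.0043 = 0.0042 nats

Unlike KL divergence, JSD is symmetric and bounded: 0 ≤ JSD ≤ log(2).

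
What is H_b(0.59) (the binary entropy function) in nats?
0.6769 nats

The binary entropy function is:
H(p) = -p log(p) - (1-p) log(1-p)

H(0.59) = -0.59 × log_e(0.59) - 0.41 × log_e(0.41)
H(0.59) = 0.6769 nats

Note: Binary entropy is maximized at p=0.5 (H=1 bit) and minimized at p=0 or p=1 (H=0).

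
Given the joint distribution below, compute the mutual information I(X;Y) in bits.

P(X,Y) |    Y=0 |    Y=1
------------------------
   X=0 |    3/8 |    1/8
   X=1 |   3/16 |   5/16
0.1058 bits

Mutual information: I(X;Y) = H(X) + H(Y) - H(X,Y)

Marginals:
P(X) = (1/2, 1/2), H(X) = 1.0000 bits
P(Y) = (9/16, 7/16), H(Y) = 0.9887 bits

Joint entropy: H(X,Y) = 1.8829 bits

I(X;Y) = 1.0000 + 0.9887 - 1.8829 = 0.1058 bits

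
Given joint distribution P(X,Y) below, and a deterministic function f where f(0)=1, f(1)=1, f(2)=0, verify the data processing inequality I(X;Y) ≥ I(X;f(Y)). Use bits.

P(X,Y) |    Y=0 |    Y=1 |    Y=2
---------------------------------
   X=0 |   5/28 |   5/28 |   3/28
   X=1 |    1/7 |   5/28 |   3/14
I(X;Y) = 0.0254, I(X;f(Y)) = 0.0239, inequality holds: 0.0254 ≥ 0.0239

Data Processing Inequality: For any Markov chain X → Y → Z, we have I(X;Y) ≥ I(X;Z).

Here Z = f(Y) is a deterministic function of Y, forming X → Y → Z.

Original I(X;Y) = 0.0254 bits

After applying f:
P(X,Z) where Z=f(Y):
- P(X,Z=0) = P(X,Y=2)
- P(X,Z=1) = P(X,Y=0) + P(X,Y=1)

I(X;Z) = I(X;f(Y)) = 0.0239 bits

Verification: 0.0254 ≥ 0.0239 ✓

Information cannot be created by processing; the function f can only lose information about X.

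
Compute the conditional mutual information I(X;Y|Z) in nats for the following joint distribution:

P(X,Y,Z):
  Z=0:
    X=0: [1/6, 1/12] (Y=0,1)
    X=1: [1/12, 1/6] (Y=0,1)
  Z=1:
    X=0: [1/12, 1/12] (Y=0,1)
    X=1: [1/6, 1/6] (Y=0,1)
0.0283 nats

Conditional mutual information: I(X;Y|Z) = H(X|Z) + H(Y|Z) - H(X,Y|Z)

H(Z) = 0.6931
H(X,Z) = 1.3580 → H(X|Z) = 0.6648
H(Y,Z) = 1.3863 → H(Y|Z) = 0.6931
H(X,Y,Z) = 2.0228 → H(X,Y|Z) = 1.3297

I(X;Y|Z) = 0.6648 + 0.6931 - 1.3297 = 0.0283 nats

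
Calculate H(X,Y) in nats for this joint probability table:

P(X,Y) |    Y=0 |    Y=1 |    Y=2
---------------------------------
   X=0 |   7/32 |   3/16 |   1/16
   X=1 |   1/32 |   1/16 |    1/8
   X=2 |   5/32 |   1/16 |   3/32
2.0464 nats

Joint entropy is H(X,Y) = -Σ_{x,y} p(x,y) log p(x,y).

Summing over all non-zero entries:
H(X,Y) = -[7/32·log_e(7/32) + 3/16·log_e(3/16) + 1/16·log_e(1/16) + 1/32·log_e(1/32) + 1/16·log_e(1/16) + 1/8·log_e(1/8) + 5/32·log_e(5/32) + 1/16·log_e(1/16) + 3/32·log_e(3/32)]
H(X,Y) = 2.0464 nats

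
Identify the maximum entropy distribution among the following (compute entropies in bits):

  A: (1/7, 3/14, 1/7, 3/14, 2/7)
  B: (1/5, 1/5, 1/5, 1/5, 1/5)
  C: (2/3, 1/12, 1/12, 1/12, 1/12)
B

For a discrete distribution over n outcomes, entropy is maximized by the uniform distribution.

Computing entropies:
H(A) = 2.2709 bits
H(B) = 2.3219 bits
H(C) = 1.5850 bits

The uniform distribution (where all probabilities equal 1/5) achieves the maximum entropy of log_2(5) = 2.3219 bits.

Distribution B has the highest entropy.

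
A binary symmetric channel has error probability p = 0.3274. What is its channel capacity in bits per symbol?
0.0878 bits

For a binary symmetric channel (BSC) with error probability p:
Capacity C = 1 - H(p) bits per symbol

where H(p) = -p log₂(p) - (1-p) log₂(1-p) is the binary entropy function.

H(0.3274) = 0.9122 bits
C = 1 - 0.9122 = 0.0878 bits per symbol

This means we can reliably transmit up to 0.0878 bits of information per channel use.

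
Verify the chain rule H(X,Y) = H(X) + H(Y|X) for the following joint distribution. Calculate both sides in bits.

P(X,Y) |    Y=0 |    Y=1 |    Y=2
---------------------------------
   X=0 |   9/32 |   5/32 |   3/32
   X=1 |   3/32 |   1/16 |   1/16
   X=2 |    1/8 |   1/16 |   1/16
H(X,Y) = 2.9485, H(X) = 1.4644, H(Y|X) = 1.4841 (all in bits)

Chain rule: H(X,Y) = H(X) + H(Y|X)

Left side — joint entropy directly:
H(X,Y) = -Σ p(x,y) log p(x,y) = 2.9485 bits

Right side — compute H(Y|X) from the conditional distributions:
P(X) = (17/32, 7/32, 1/4), so H(X) = 1.4644 bits
H(Y|X) = Σ_x P(X=x) · H(Y|X=x):
  P(Y|X=0) = (9/17, 5/17, 3/17), H(Y|X=0) = 1.4466, weight P(X=0) = 17/32
  P(Y|X=1) = (3/7, 2/7, 2/7), H(Y|X=1) = 1.5567, weight P(X=1) = 7/32
  P(Y|X=2) = (1/2, 1/4, 1/4), H(Y|X=2) = 1.5000, weight P(X=2) = 1/4
H(Y|X) = 1.4841 bits

H(X) + H(Y|X) = 1.4644 + 1.4841 = 2.9485 bits

Both sides equal 2.9485 bits. ✓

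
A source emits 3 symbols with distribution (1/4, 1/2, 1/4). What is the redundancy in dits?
0.0256 dits

Redundancy measures how far a source is from maximum entropy:
R = H_max - H(X)

Maximum entropy for 3 symbols: H_max = log_10(3) = 0.4771 dits
Actual entropy: H(X) = 0.4515 dits
Redundancy: R = 0.4771 - 0.4515 = 0.0256 dits

This redundancy represents potential for compression: the source could be compressed by 0.0256 dits per symbol.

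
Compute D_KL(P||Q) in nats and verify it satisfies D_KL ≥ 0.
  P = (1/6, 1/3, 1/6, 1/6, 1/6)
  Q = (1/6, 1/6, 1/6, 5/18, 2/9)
0.0980 nats

KL divergence satisfies the Gibbs inequality: D_KL(P||Q) ≥ 0 for all distributions P, Q.

D_KL(P||Q) = Σ p(x) log(p(x)/q(x))
Term by term:
  x=0: 1/6 × log_e[(1/6)/(1/6)] = 0.0000
  x=1: 1/3 × log_e[(1/3)/(1/6)] = 0.2310
  x=2: 1/6 × log_e[(1/6)/(1/6)] = 0.0000
  x=3: 1/6 × log_e[(1/6)/(5/18)] = -0.0851
  x=4: 1/6 × log_e[(1/6)/(2/9)] = -0.0479
D_KL(P||Q) = 0.0980 nats

D_KL(P||Q) = 0.0980 ≥ 0 ✓

This non-negativity is a fundamental property: relative entropy cannot be negative because it measures how different Q is from P.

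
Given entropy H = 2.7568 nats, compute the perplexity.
15.7494

Perplexity is e^H (or exp(H) for natural log).

H = 2.7568 nats
Perplexity = e^2.7568 = 15.7494

Interpretation: The model's uncertainty is equivalent to choosing uniformly among 15.7 options.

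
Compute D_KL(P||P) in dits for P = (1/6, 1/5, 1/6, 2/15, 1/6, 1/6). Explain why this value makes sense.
0.0000 dits

KL divergence satisfies the Gibbs inequality: D_KL(P||Q) ≥ 0 for all distributions P, Q.

D_KL(P||Q) = Σ p(x) log(p(x)/q(x))
Each term is p(x) × log_10(p(x)/p(x)) = p(x) × log_10(1) = 0, so the sum is 0.
D_KL(P||Q) = 0.0000 dits

When P = Q, the KL divergence is exactly 0, as there is no 'divergence' between identical distributions.

This non-negativity is a fundamental property: relative entropy cannot be negative because it measures how different Q is from P.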